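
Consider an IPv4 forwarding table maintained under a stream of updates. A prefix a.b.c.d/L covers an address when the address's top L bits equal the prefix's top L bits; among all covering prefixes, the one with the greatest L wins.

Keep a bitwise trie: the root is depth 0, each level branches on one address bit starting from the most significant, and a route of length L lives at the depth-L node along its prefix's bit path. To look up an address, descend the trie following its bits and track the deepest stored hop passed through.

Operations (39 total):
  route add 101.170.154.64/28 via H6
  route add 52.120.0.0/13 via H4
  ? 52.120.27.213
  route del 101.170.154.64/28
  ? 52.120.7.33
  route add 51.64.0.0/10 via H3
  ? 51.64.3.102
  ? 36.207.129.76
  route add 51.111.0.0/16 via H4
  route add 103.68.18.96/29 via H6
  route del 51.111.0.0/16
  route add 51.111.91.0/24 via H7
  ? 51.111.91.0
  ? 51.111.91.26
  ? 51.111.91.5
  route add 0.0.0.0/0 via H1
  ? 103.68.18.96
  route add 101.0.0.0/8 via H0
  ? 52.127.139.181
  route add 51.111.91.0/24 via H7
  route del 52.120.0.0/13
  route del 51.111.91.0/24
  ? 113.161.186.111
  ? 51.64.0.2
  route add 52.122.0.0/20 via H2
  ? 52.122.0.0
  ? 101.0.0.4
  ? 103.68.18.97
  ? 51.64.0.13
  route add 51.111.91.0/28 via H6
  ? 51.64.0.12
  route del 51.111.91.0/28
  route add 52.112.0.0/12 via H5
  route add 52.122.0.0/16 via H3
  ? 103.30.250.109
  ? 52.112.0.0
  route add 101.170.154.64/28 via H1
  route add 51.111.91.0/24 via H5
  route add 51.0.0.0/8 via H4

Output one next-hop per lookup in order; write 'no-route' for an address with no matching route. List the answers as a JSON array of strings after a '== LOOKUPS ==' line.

Apply in order:
  add 101.170.154.64/28 -> H6 at depth 28
  add 52.120.0.0/13 -> H4 at depth 13
  Q 52.120.27.213: descend 0011010001111 ; hops seen [H4] ; pick H4
  - 101.170.154.64/28 clear@28
  Q 52.120.7.33: descend 0011010001111 ; hops seen [H4] ; pick H4
  add 51.64.0.0/10 -> H3 at depth 10
  Q 51.64.3.102: descend 0011001101 ; hops seen [H3] ; pick H3
  Q 36.207.129.76: descend 001 ; hops seen [∅] ; pick no-route
  add 51.111.0.0/16 -> H4 at depth 16
  add 103.68.18.96/29 -> H6 at depth 29
  - 51.111.0.0/16 clear@16
  add 51.111.91.0/24 -> H7 at depth 24
  Q 51.111.91.0: descend 001100110110111101011011 ; hops seen [H3,H7] ; pick H7
  Q 51.111.91.26: descend 001100110110111101011011 ; hops seen [H3,H7] ; pick H7
  Q 51.111.91.5: descend 001100110110111101011011 ; hops seen [H3,H7] ; pick H7
  add 0.0.0.0/0 -> H1 at depth 0
  Q 103.68.18.96: descend 01100111010001000001001001100 ; hops seen [H1,H6] ; pick H6
  add 101.0.0.0/8 -> H0 at depth 8
  Q 52.127.139.181: descend 0011010001111 ; hops seen [H1,H4] ; pick H4
  add 51.111.91.0/24 -> H7 at depth 24
  - 52.120.0.0/13 clear@13
  - 51.111.91.0/24 clear@24
  Q 113.161.186.111: descend 011 ; hops seen [H1] ; pick H1
  Q 51.64.0.2: descend 0011001101 ; hops seen [H1,H3] ; pick H3
  add 52.122.0.0/20 -> H2 at depth 20
  Q 52.122.0.0: descend 00110100011110100000 ; hops seen [H1,H2] ; pick H2
  Q 101.0.0.4: descend 01100101 ; hops seen [H1,H0] ; pick H0
  Q 103.68.18.97: descend 01100111010001000001001001100 ; hops seen [H1,H6] ; pick H6
  Q 51.64.0.13: descend 0011001101 ; hops seen [H1,H3] ; pick H3
  add 51.111.91.0/28 -> H6 at depth 28
  Q 51.64.0.12: descend 0011001101 ; hops seen [H1,H3] ; pick H3
  - 51.111.91.0/28 clear@28
  add 52.112.0.0/12 -> H5 at depth 12
  add 52.122.0.0/16 -> H3 at depth 16
  Q 103.30.250.109: descend 011001110 ; hops seen [H1] ; pick H1
  Q 52.112.0.0: descend 001101000111 ; hops seen [H1,H5] ; pick H5
  add 101.170.154.64/28 -> H1 at depth 28
  add 51.111.91.0/24 -> H5 at depth 24
  add 51.0.0.0/8 -> H4 at depth 8

== LOOKUPS ==
["H4","H4","H3","no-route","H7","H7","H7","H6","H4","H1","H3","H2","H0","H6","H3","H3","H1","H5"]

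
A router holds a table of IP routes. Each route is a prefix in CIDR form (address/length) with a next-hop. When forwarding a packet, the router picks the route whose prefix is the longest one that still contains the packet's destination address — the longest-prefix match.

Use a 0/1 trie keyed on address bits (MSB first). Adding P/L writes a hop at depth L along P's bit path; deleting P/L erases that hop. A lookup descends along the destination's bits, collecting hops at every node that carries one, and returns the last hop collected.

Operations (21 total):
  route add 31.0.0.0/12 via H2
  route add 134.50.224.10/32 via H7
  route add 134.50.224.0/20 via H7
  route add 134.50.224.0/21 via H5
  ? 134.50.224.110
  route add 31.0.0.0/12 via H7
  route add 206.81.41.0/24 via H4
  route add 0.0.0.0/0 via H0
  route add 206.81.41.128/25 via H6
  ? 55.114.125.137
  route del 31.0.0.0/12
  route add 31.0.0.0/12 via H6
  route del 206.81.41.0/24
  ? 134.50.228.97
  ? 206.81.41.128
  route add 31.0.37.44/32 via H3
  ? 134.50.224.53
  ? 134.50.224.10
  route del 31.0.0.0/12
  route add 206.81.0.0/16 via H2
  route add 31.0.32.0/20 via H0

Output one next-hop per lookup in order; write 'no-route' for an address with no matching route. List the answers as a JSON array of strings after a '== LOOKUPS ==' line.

Trace:
  + 31.0.0.0/12 (H2) depth=12
  + 134.50.224.10/32 (H7) depth=32
  + 134.50.224.0/20 (H7) depth=20
  + 134.50.224.0/21 (H5) depth=21
  lookup 134.50.224.110: bits 1000011000110010111000000 walk d0:-→d1:-→d2:-→d3:-→d4:-→d5:-→d6:-→d7:-→d8:-→d9:-→d10:-→d11:-→d12:-→d13:-→d14:-→d15:-→d16:-→d17:-→d18:-→d19:-→d20:H7→d21:H5→d22:-→d23:-→d24:-→d25:- -> H5
  + 31.0.0.0/12 (H7) depth=12
  + 206.81.41.0/24 (H4) depth=24
  + 0.0.0.0/0 (H0) depth=0
  + 206.81.41.128/25 (H6) depth=25
  lookup 55.114.125.137: bits 00 walk d0:H0→d1:-→d2:- -> H0
  - 31.0.0.0/12 clear@12
  + 31.0.0.0/12 (H6) depth=12
  - 206.81.41.0/24 clear@24
  lookup 134.50.228.97: bits 100001100011001011100 walk d0:H0→d1:-→d2:-→d3:-→d4:-→d5:-→d6:-→d7:-→d8:-→d9:-→d10:-→d11:-→d12:-→d13:-→d14:-→d15:-→d16:-→d17:-→d18:-→d19:-→d20:H7→d21:H5 -> H5
  lookup 206.81.41.128: bits 1100111001010001001010011 walk d0:H0→d1:-→d2:-→d3:-→d4:-→d5:-→d6:-→d7:-→d8:-→d9:-→d10:-→d11:-→d12:-→d13:-→d14:-→d15:-→d16:-→d17:-→d18:-→d19:-→d20:-→d21:-→d22:-→d23:-→d24:-→d25:H6 -> H6
  + 31.0.37.44/32 (H3) depth=32
  lookup 134.50.224.53: bits 10000110001100101110000000 walk d0:H0→d1:-→d2:-→d3:-→d4:-→d5:-→d6:-→d7:-→d8:-→d9:-→d10:-→d11:-→d12:-→d13:-→d14:-→d15:-→d16:-→d17:-→d18:-→d19:-→d20:H7→d21:H5→d22:-→d23:-→d24:-→d25:-→d26:- -> H5
  lookup 134.50.224.10: bits 10000110001100101110000000001010 walk d0:H0→d1:-→d2:-→d3:-→d4:-→d5:-→d6:-→d7:-→d8:-→d9:-→d10:-→d11:-→d12:-→d13:-→d14:-→d15:-→d16:-→d17:-→d18:-→d19:-→d20:H7→d21:H5→d22:-→d23:-→d24:-→d25:-→d26:-→d27:-→d28:-→d29:-→d30:-→d31:-→d32:H7 -> H7
  - 31.0.0.0/12 clear@12
  + 206.81.0.0/16 (H2) depth=16
  + 31.0.32.0/20 (H0) depth=20

== LOOKUPS ==
["H5","H0","H5","H6","H5","H7"]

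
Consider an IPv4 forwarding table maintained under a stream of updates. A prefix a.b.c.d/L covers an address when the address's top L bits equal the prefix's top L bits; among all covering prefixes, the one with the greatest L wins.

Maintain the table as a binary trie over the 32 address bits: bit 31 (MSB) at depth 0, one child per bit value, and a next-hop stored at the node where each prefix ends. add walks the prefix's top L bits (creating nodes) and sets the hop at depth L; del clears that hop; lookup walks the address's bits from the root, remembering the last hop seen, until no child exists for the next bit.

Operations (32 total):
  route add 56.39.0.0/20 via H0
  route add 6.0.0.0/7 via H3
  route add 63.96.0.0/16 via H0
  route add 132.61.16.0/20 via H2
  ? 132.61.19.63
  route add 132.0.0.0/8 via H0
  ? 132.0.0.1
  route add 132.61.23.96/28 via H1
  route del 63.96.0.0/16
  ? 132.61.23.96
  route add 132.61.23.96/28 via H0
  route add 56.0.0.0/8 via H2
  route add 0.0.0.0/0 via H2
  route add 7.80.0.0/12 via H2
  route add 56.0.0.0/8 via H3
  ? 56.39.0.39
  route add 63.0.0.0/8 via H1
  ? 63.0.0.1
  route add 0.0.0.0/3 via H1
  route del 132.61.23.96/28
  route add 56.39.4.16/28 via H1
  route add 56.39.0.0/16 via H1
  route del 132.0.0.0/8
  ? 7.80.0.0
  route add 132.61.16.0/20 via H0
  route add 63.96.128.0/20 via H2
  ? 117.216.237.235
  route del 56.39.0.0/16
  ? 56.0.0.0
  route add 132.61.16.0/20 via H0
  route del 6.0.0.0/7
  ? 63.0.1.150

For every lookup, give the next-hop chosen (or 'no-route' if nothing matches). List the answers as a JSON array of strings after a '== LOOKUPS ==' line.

Trace:
  + 56.39.0.0/20 (H0) depth=20
  + 6.0.0.0/7 (H3) depth=7
  + 63.96.0.0/16 (H0) depth=16
  + 132.61.16.0/20 (H2) depth=20
  ? 132.61.19.63  path d0:-→d1:-→d2:-→d3:-→d4:-→d5:-→d6:-→d7:-→d8:-→d9:-→d10:-→d11:-→d12:-→d13:-→d14:-→d15:-→d16:-→d17:-→d18:-→d19:-→d20:H2  best=H2
  + 132.0.0.0/8 (H0) depth=8
  ? 132.0.0.1  path d0:-→d1:-→d2:-→d3:-→d4:-→d5:-→d6:-→d7:-→d8:H0→d9:-→d10:-  best=H0
  + 132.61.23.96/28 (H1) depth=28
  - 63.96.0.0/16 clear@16
  ? 132.61.23.96  path d0:-→d1:-→d2:-→d3:-→d4:-→d5:-→d6:-→d7:-→d8:H0→d9:-→d10:-→d11:-→d12:-→d13:-→d14:-→d15:-→d16:-→d17:-→d18:-→d19:-→d20:H2→d21:-→d22:-→d23:-→d24:-→d25:-→d26:-→d27:-→d28:H1  best=H1
  + 132.61.23.96/28 (H0) depth=28
  + 56.0.0.0/8 (H2) depth=8
  + 0.0.0.0/0 (H2) depth=0
  + 7.80.0.0/12 (H2) depth=12
  + 56.0.0.0/8 (H3) depth=8
  ? 56.39.0.39  path d0:H2→d1:-→d2:-→d3:-→d4:-→d5:-→d6:-→d7:-→d8:H3→d9:-→d10:-→d11:-→d12:-→d13:-→d14:-→d15:-→d16:-→d17:-→d18:-→d19:-→d20:H0  best=H0
  + 63.0.0.0/8 (H1) depth=8
  ? 63.0.0.1  path d0:H2→d1:-→d2:-→d3:-→d4:-→d5:-→d6:-→d7:-→d8:H1→d9:-  best=H1
  + 0.0.0.0/3 (H1) depth=3
  - 132.61.23.96/28 clear@28
  + 56.39.4.16/28 (H1) depth=28
  + 56.39.0.0/16 (H1) depth=16
  - 132.0.0.0/8 clear@8
  ? 7.80.0.0  path d0:H2→d1:-→d2:-→d3:H1→d4:-→d5:-→d6:-→d7:H3→d8:-→d9:-→d10:-→d11:-→d12:H2  best=H2
  + 132.61.16.0/20 (H0) depth=20
  + 63.96.128.0/20 (H2) depth=20
  ? 117.216.237.235  path d0:H2→d1:-  best=H2
  - 56.39.0.0/16 clear@16
  ? 56.0.0.0  path d0:H2→d1:-→d2:-→d3:-→d4:-→d5:-→d6:-→d7:-→d8:H3→d9:-→d10:-  best=H3
  + 132.61.16.0/20 (H0) depth=20
  - 6.0.0.0/7 clear@7
  ? 63.0.1.150  path d0:H2→d1:-→d2:-→d3:-→d4:-→d5:-→d6:-→d7:-→d8:H1→d9:-  best=H1

== LOOKUPS ==
["H2","H0","H1","H0","H1","H2","H2","H3","H1"]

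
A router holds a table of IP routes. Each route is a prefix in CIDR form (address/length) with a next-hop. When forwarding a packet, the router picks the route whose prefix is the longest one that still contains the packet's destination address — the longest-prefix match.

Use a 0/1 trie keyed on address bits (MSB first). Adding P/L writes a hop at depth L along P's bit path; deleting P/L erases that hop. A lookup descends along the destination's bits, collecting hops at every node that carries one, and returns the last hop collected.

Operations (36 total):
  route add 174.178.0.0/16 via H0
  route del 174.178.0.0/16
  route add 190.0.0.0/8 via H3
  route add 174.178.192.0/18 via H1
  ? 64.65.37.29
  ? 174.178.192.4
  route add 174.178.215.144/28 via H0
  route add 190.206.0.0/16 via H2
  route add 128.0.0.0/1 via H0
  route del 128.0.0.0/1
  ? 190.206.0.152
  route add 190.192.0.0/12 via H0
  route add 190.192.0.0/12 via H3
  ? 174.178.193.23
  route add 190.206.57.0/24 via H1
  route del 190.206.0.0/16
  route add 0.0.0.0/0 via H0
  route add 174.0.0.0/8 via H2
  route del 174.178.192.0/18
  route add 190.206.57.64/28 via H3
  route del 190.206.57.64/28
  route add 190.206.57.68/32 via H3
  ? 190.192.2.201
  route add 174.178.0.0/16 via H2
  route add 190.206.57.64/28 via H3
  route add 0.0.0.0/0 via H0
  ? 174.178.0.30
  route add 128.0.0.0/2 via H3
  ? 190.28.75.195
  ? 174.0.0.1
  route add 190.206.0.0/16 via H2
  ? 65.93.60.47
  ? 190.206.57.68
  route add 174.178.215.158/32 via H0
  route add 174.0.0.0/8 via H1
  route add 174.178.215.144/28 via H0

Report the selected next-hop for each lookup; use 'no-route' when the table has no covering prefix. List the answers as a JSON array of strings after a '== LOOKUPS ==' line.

Process each operation:
  + 174.178.0.0/16 (H0) depth=16
  del 174.178.0.0/16 (clear depth 16)
  + 190.0.0.0/8 (H3) depth=8
  + 174.178.192.0/18 (H1) depth=18
  ? 64.65.37.29  path d0:-  best=no-route
  ? 174.178.192.4  path d0:-→d1:-→d2:-→d3:-→d4:-→d5:-→d6:-→d7:-→d8:-→d9:-→d10:-→d11:-→d12:-→d13:-→d14:-→d15:-→d16:-→d17:-→d18:H1  best=H1
  + 174.178.215.144/28 (H0) depth=28
  + 190.206.0.0/16 (H2) depth=16
  + 128.0.0.0/1 (H0) depth=1
  del 128.0.0.0/1 (clear depth 1)
  ? 190.206.0.152  path d0:-→d1:-→d2:-→d3:-→d4:-→d5:-→d6:-→d7:-→d8:H3→d9:-→d10:-→d11:-→d12:-→d13:-→d14:-→d15:-→d16:H2  best=H2
  + 190.192.0.0/12 (H0) depth=12
  + 190.192.0.0/12 (H3) depth=12
  ? 174.178.193.23  path d0:-→d1:-→d2:-→d3:-→d4:-→d5:-→d6:-→d7:-→d8:-→d9:-→d10:-→d11:-→d12:-→d13:-→d14:-→d15:-→d16:-→d17:-→d18:H1→d19:-  best=H1
  + 190.206.57.0/24 (H1) depth=24
  del 190.206.0.0/16 (clear depth 16)
  + 0.0.0.0/0 (H0) depth=0
  + 174.0.0.0/8 (H2) depth=8
  del 174.178.192.0/18 (clear depth 18)
  + 190.206.57.64/28 (H3) depth=28
  del 190.206.57.64/28 (clear depth 28)
  + 190.206.57.68/32 (H3) depth=32
  ? 190.192.2.201  path d0:H0→d1:-→d2:-→d3:-→d4:-→d5:-→d6:-→d7:-→d8:H3→d9:-→d10:-→d11:-→d12:H3  best=H3
  + 174.178.0.0/16 (H2) depth=16
  + 190.206.57.64/28 (H3) depth=28
  + 0.0.0.0/0 (H0) depth=0
  ? 174.178.0.30  path d0:H0→d1:-→d2:-→d3:-→d4:-→d5:-→d6:-→d7:-→d8:H2→d9:-→d10:-→d11:-→d12:-→d13:-→d14:-→d15:-→d16:H2  best=H2
  + 128.0.0.0/2 (H3) depth=2
  ? 190.28.75.195  path d0:H0→d1:-→d2:H3→d3:-→d4:-→d5:-→d6:-→d7:-→d8:H3  best=H3
  ? 174.0.0.1  path d0:H0→d1:-→d2:H3→d3:-→d4:-→d5:-→d6:-→d7:-→d8:H2  best=H2
  + 190.206.0.0/16 (H2) depth=16
  ? 65.93.60.47  path d0:H0  best=H0
  ? 190.206.57.68  path d0:H0→d1:-→d2:H3→d3:-→d4:-→d5:-→d6:-→d7:-→d8:H3→d9:-→d10:-→d11:-→d12:H3→d13:-→d14:-→d15:-→d16:H2→d17:-→d18:-→d19:-→d20:-→d21:-→d22:-→d23:-→d24:H1→d25:-→d26:-→d27:-→d28:H3→d29:-→d30:-→d31:-→d32:H3  best=H3
  + 174.178.215.158/32 (H0) depth=32
  + 174.0.0.0/8 (H1) depth=8
  + 174.178.215.144/28 (H0) depth=28

== LOOKUPS ==
["no-route","H1","H2","H1","H3","H2","H3","H2","H0","H3"]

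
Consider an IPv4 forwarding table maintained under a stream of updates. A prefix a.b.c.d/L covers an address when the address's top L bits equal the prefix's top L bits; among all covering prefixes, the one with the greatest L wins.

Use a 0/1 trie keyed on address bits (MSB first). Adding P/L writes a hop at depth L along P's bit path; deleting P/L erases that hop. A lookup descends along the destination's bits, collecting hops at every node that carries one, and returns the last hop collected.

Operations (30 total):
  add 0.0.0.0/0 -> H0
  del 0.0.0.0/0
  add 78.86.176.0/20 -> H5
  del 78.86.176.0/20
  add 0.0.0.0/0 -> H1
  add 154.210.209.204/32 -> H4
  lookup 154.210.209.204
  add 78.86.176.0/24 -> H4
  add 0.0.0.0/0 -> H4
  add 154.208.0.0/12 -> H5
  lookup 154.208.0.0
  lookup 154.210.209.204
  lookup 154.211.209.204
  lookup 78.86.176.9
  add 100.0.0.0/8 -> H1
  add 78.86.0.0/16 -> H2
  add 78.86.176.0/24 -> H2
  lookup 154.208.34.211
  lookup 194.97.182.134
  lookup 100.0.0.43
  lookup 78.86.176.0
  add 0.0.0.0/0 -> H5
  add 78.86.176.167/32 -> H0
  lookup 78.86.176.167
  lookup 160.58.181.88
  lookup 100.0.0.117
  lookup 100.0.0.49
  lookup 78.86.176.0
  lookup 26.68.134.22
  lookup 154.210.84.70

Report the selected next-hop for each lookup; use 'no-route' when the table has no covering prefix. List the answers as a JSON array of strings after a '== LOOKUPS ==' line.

Process each operation:
  add 0.0.0.0/0 -> H0 at depth 0
  del 0.0.0.0/0 (clear depth 0)
  add 78.86.176.0/20 -> H5 at depth 20
  del 78.86.176.0/20 (clear depth 20)
  add 0.0.0.0/0 -> H1 at depth 0
  add 154.210.209.204/32 -> H4 at depth 32
  lookup 154.210.209.204: bits 10011010110100101101000111001100 walk d0:H1→d1:-→d2:-→d3:-→d4:-→d5:-→d6:-→d7:-→d8:-→d9:-→d10:-→d11:-→d12:-→d13:-→d14:-→d15:-→d16:-→d17:-→d18:-→d19:-→d20:-→d21:-→d22:-→d23:-→d24:-→d25:-→d26:-→d27:-→d28:-→d29:-→d30:-→d31:-→d32:H4 -> H4
  add 78.86.176.0/24 -> H4 at depth 24
  add 0.0.0.0/0 -> H4 at depth 0
  add 154.208.0.0/12 -> H5 at depth 12
  lookup 154.208.0.0: bits 10011010110100 walk d0:H4→d1:-→d2:-→d3:-→d4:-→d5:-→d6:-→d7:-→d8:-→d9:-→d10:-→d11:-→d12:H5→d13:-→d14:- -> H5
  lookup 154.210.209.204: bits 10011010110100101101000111001100 walk d0:H4→d1:-→d2:-→d3:-→d4:-→d5:-→d6:-→d7:-→d8:-→d9:-→d10:-→d11:-→d12:H5→d13:-→d14:-→d15:-→d16:-→d17:-→d18:-→d19:-→d20:-→d21:-→d22:-→d23:-→d24:-→d25:-→d26:-→d27:-→d28:-→d29:-→d30:-→d31:-→d32:H4 -> H4
  lookup 154.211.209.204: bits 100110101101001 walk d0:H4→d1:-→d2:-→d3:-→d4:-→d5:-→d6:-→d7:-→d8:-→d9:-→d10:-→d11:-→d12:H5→d13:-→d14:-→d15:- -> H5
  lookup 78.86.176.9: bits 010011100101011010110000 walk d0:H4→d1:-→d2:-→d3:-→d4:-→d5:-→d6:-→d7:-→d8:-→d9:-→d10:-→d11:-→d12:-→d13:-→d14:-→d15:-→d16:-→d17:-→d18:-→d19:-→d20:-→d21:-→d22:-→d23:-→d24:H4 -> H4
  add 100.0.0.0/8 -> H1 at depth 8
  add 78.86.0.0/16 -> H2 at depth 16
  add 78.86.176.0/24 -> H2 at depth 24
  lookup 154.208.34.211: bits 10011010110100 walk d0:H4→d1:-→d2:-→d3:-→d4:-→d5:-→d6:-→d7:-→d8:-→d9:-→d10:-→d11:-→d12:H5→d13:-→d14:- -> H5
  lookup 194.97.182.134: bits 1 walk d0:H4→d1:- -> H4
  lookup 100.0.0.43: bits 01100100 walk d0:H4→d1:-→d2:-→d3:-→d4:-→d5:-→d6:-→d7:-→d8:H1 -> H1
  lookup 78.86.176.0: bits 010011100101011010110000 walk d0:H4→d1:-→d2:-→d3:-→d4:-→d5:-→d6:-→d7:-→d8:-→d9:-→d10:-→d11:-→d12:-→d13:-→d14:-→d15:-→d16:H2→d17:-→d18:-→d19:-→d20:-→d21:-→d22:-→d23:-→d24:H2 -> H2
  add 0.0.0.0/0 -> H5 at depth 0
  add 78.86.176.167/32 -> H0 at depth 32
  lookup 78.86.176.167: bits 01001110010101101011000010100111 walk d0:H5→d1:-→d2:-→d3:-→d4:-→d5:-→d6:-→d7:-→d8:-→d9:-→d10:-→d11:-→d12:-→d13:-→d14:-→d15:-→d16:H2→d17:-→d18:-→d19:-→d20:-→d21:-→d22:-→d23:-→d24:H2→d25:-→d26:-→d27:-→d28:-→d29:-→d30:-→d31:-→d32:H0 -> H0
  lookup 160.58.181.88: bits 10 walk d0:H5→d1:-→d2:- -> H5
  lookup 100.0.0.117: bits 01100100 walk d0:H5→d1:-→d2:-→d3:-→d4:-→d5:-→d6:-→d7:-→d8:H1 -> H1
  lookup 100.0.0.49: bits 01100100 walk d0:H5→d1:-→d2:-→d3:-→d4:-→d5:-→d6:-→d7:-→d8:H1 -> H1
  lookup 78.86.176.0: bits 010011100101011010110000 walk d0:H5→d1:-→d2:-→d3:-→d4:-→d5:-→d6:-→d7:-→d8:-→d9:-→d10:-→d11:-→d12:-→d13:-→d14:-→d15:-→d16:H2→d17:-→d18:-→d19:-→d20:-→d21:-→d22:-→d23:-→d24:H2 -> H2
  lookup 26.68.134.22: bits 0 walk d0:H5→d1:- -> H5
  lookup 154.210.84.70: bits 1001101011010010 walk d0:H5→d1:-→d2:-→d3:-→d4:-→d5:-→d6:-→d7:-→d8:-→d9:-→d10:-→d11:-→d12:H5→d13:-→d14:-→d15:-→d16:- -> H5

== LOOKUPS ==
["H4","H5","H4","H5","H4","H5","H4","H1","H2","H0","H5","H1","H1","H2","H5","H5"]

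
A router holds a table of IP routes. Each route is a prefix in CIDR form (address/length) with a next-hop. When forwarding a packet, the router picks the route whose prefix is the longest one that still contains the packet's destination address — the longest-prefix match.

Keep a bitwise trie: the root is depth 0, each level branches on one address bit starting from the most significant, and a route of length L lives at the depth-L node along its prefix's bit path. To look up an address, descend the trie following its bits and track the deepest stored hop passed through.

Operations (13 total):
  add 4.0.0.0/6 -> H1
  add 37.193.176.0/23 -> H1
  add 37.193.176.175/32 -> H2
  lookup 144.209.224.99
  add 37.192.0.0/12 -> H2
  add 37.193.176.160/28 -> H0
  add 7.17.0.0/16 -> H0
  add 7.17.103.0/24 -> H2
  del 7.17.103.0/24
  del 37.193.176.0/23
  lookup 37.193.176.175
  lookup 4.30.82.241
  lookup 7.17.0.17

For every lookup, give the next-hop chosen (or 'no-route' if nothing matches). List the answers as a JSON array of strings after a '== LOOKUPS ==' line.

Apply in order:
  add 4.0.0.0/6 -> H1 at depth 6
  add 37.193.176.0/23 -> H1 at depth 23
  add 37.193.176.175/32 -> H2 at depth 32
  lookup 144.209.224.99: bits ε walk d0:- -> no-route
  add 37.192.0.0/12 -> H2 at depth 12
  add 37.193.176.160/28 -> H0 at depth 28
  add 7.17.0.0/16 -> H0 at depth 16
  add 7.17.103.0/24 -> H2 at depth 24
  - 7.17.103.0/24 clear@24
  - 37.193.176.0/23 clear@23
  lookup 37.193.176.175: bits 00100101110000011011000010101111 walk d0:-→d1:-→d2:-→d3:-→d4:-→d5:-→d6:-→d7:-→d8:-→d9:-→d10:-→d11:-→d12:H2→d13:-→d14:-→d15:-→d16:-→d17:-→d18:-→d19:-→d20:-→d21:-→d22:-→d23:-→d24:-→d25:-→d26:-→d27:-→d28:H0→d29:-→d30:-→d31:-→d32:H2 -> H2
  lookup 4.30.82.241: bits 000001 walk d0:-→d1:-→d2:-→d3:-→d4:-→d5:-→d6:H1 -> H1
  lookup 7.17.0.17: bits 00000111000100010 walk d0:-→d1:-→d2:-→d3:-→d4:-→d5:-→d6:H1→d7:-→d8:-→d9:-→d10:-→d11:-→d12:-→d13:-→d14:-→d15:-→d16:H0→d17:- -> H0

== LOOKUPS ==
["no-route","H2","H1","H0"]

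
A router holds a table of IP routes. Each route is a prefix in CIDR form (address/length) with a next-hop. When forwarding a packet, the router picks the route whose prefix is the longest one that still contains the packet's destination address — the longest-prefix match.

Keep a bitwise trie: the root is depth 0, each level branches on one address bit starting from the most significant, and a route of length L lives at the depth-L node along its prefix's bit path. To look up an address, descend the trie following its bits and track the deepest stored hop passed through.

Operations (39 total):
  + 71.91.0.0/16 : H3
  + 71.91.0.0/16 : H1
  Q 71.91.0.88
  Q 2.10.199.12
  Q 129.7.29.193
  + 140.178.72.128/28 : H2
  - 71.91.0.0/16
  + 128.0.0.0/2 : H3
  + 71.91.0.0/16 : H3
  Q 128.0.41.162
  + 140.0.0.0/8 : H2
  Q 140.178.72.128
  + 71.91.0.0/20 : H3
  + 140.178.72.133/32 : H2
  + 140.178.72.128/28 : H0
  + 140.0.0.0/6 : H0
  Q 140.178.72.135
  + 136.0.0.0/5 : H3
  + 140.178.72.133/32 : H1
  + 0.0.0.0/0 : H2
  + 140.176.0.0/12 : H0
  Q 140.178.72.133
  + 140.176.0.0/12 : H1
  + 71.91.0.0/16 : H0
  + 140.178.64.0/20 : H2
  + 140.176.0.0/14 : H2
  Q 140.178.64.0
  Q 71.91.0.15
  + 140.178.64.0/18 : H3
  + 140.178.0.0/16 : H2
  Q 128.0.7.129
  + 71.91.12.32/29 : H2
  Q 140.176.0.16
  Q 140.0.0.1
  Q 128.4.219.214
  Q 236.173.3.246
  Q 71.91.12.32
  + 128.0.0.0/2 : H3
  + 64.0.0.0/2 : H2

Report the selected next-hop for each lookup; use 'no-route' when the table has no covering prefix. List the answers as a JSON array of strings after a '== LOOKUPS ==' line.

Trace:
  add 71.91.0.0/16 -> H3 at depth 16
  add 71.91.0.0/16 -> H1 at depth 16
  ? 71.91.0.88  path d0:-→d1:-→d2:-→d3:-→d4:-→d5:-→d6:-→d7:-→d8:-→d9:-→d10:-→d11:-→d12:-→d13:-→d14:-→d15:-→d16:H1  best=H1
  ? 2.10.199.12  path d0:-→d1:-  best=no-route
  ? 129.7.29.193  path d0:-  best=no-route
  add 140.178.72.128/28 -> H2 at depth 28
  - 71.91.0.0/16 clear@16
  add 128.0.0.0/2 -> H3 at depth 2
  add 71.91.0.0/16 -> H3 at depth 16
  ? 128.0.41.162  path d0:-→d1:-→d2:H3→d3:-→d4:-  best=H3
  add 140.0.0.0/8 -> H2 at depth 8
  ? 140.178.72.128  path d0:-→d1:-→d2:H3→d3:-→d4:-→d5:-→d6:-→d7:-→d8:H2→d9:-→d10:-→d11:-→d12:-→d13:-→d14:-→d15:-→d16:-→d17:-→d18:-→d19:-→d20:-→d21:-→d22:-→d23:-→d24:-→d25:-→d26:-→d27:-→d28:H2  best=H2
  add 71.91.0.0/20 -> H3 at depth 20
  add 140.178.72.133/32 -> H2 at depth 32
  add 140.178.72.128/28 -> H0 at depth 28
  add 140.0.0.0/6 -> H0 at depth 6
  ? 140.178.72.135  path d0:-→d1:-→d2:H3→d3:-→d4:-→d5:-→d6:H0→d7:-→d8:H2→d9:-→d10:-→d11:-→d12:-→d13:-→d14:-→d15:-→d16:-→d17:-→d18:-→d19:-→d20:-→d21:-→d22:-→d23:-→d24:-→d25:-→d26:-→d27:-→d28:H0→d29:-→d30:-  best=H0
  add 136.0.0.0/5 -> H3 at depth 5
  add 140.178.72.133/32 -> H1 at depth 32
  add 0.0.0.0/0 -> H2 at depth 0
  add 140.176.0.0/12 -> H0 at depth 12
  ? 140.178.72.133  path d0:H2→d1:-→d2:H3→d3:-→d4:-→d5:H3→d6:H0→d7:-→d8:H2→d9:-→d10:-→d11:-→d12:H0→d13:-→d14:-→d15:-→d16:-→d17:-→d18:-→d19:-→d20:-→d21:-→d22:-→d23:-→d24:-→d25:-→d26:-→d27:-→d28:H0→d29:-→d30:-→d31:-→d32:H1  best=H1
  add 140.176.0.0/12 -> H1 at depth 12
  add 71.91.0.0/16 -> H0 at depth 16
  add 140.178.64.0/20 -> H2 at depth 20
  add 140.176.0.0/14 -> H2 at depth 14
  ? 140.178.64.0  path d0:H2→d1:-→d2:H3→d3:-→d4:-→d5:H3→d6:H0→d7:-→d8:H2→d9:-→d10:-→d11:-→d12:H1→d13:-→d14:H2→d15:-→d16:-→d17:-→d18:-→d19:-→d20:H2  best=H2
  ? 71.91.0.15  path d0:H2→d1:-→d2:-→d3:-→d4:-→d5:-→d6:-→d7:-→d8:-→d9:-→d10:-→d11:-→d12:-→d13:-→d14:-→d15:-→d16:H0→d17:-→d18:-→d19:-→d20:H3  best=H3
  add 140.178.64.0/18 -> H3 at depth 18
  add 140.178.0.0/16 -> H2 at depth 16
  ? 128.0.7.129  path d0:H2→d1:-→d2:H3→d3:-→d4:-  best=H3
  add 71.91.12.32/29 -> H2 at depth 29
  ? 140.176.0.16  path d0:H2→d1:-→d2:H3→d3:-→d4:-→d5:H3→d6:H0→d7:-→d8:H2→d9:-→d10:-→d11:-→d12:H1→d13:-→d14:H2  best=H2
  ? 140.0.0.1  path d0:H2→d1:-→d2:H3→d3:-→d4:-→d5:H3→d6:H0→d7:-→d8:H2  best=H2
  ? 128.4.219.214  path d0:H2→d1:-→d2:H3→d3:-→d4:-  best=H3
  ? 236.173.3.246  path d0:H2→d1:-  best=H2
  ? 71.91.12.32  path d0:H2→d1:-→d2:-→d3:-→d4:-→d5:-→d6:-→d7:-→d8:-→d9:-→d10:-→d11:-→d12:-→d13:-→d14:-→d15:-→d16:H0→d17:-→d18:-→d19:-→d20:H3→d21:-→d22:-→d23:-→d24:-→d25:-→d26:-→d27:-→d28:-→d29:H2  best=H2
  add 128.0.0.0/2 -> H3 at depth 2
  add 64.0.0.0/2 -> H2 at depth 2

== LOOKUPS ==
["H1","no-route","no-route","H3","H2","H0","H1","H2","H3","H3","H2","H2","H3","H2","H2"]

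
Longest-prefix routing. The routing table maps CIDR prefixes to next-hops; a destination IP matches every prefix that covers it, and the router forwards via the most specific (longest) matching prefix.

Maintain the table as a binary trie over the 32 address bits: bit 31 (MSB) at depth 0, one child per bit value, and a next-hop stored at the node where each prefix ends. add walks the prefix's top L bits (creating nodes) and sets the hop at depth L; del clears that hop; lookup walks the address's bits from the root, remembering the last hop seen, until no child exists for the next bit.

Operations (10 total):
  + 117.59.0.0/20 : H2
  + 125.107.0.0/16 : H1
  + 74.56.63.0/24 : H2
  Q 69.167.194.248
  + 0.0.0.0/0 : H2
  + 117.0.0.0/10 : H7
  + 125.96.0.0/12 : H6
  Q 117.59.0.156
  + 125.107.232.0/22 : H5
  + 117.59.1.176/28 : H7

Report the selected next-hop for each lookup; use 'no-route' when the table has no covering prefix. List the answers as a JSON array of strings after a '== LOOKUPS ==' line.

Trace:
  add 117.59.0.0/20 -> H2 at depth 20
  add 125.107.0.0/16 -> H1 at depth 16
  add 74.56.63.0/24 -> H2 at depth 24
  lookup 69.167.194.248: bits 0100 walk d0:-→d1:-→d2:-→d3:-→d4:- -> no-route
  add 0.0.0.0/0 -> H2 at depth 0
  add 117.0.0.0/10 -> H7 at depth 10
  add 125.96.0.0/12 -> H6 at depth 12
  lookup 117.59.0.156: bits 01110101001110110000 walk d0:H2→d1:-→d2:-→d3:-→d4:-→d5:-→d6:-→d7:-→d8:-→d9:-→d10:H7→d11:-→d12:-→d13:-→d14:-→d15:-→d16:-→d17:-→d18:-→d19:-→d20:H2 -> H2
  add 125.107.232.0/22 -> H5 at depth 22
  add 117.59.1.176/28 -> H7 at depth 28

== LOOKUPS ==
["no-route","H2"]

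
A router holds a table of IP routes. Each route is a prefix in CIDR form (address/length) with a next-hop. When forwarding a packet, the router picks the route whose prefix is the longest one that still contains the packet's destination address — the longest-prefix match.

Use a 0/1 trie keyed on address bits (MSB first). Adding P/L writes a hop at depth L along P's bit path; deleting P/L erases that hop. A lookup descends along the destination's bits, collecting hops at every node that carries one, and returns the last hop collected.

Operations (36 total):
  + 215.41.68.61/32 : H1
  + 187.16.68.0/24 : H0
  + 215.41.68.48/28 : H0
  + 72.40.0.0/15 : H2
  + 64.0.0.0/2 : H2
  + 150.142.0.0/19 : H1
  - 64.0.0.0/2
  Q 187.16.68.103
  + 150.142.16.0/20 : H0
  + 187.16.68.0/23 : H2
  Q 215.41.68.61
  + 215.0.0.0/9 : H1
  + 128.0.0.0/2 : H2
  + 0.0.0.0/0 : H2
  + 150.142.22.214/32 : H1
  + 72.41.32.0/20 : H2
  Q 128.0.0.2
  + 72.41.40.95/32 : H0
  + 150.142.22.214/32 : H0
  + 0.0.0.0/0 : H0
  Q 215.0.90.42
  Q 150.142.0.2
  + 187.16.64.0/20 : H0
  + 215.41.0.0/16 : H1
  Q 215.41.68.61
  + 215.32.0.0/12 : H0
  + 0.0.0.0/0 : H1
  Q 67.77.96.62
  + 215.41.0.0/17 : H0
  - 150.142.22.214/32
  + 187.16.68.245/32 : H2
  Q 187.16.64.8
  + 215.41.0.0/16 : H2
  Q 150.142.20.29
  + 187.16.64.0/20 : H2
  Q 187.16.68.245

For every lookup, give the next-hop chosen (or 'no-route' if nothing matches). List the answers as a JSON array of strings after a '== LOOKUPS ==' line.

Process each operation:
  + 215.41.68.61/32 (H1) depth=32
  + 187.16.68.0/24 (H0) depth=24
  + 215.41.68.48/28 (H0) depth=28
  + 72.40.0.0/15 (H2) depth=15
  + 64.0.0.0/2 (H2) depth=2
  + 150.142.0.0/19 (H1) depth=19
  del 64.0.0.0/2 (clear depth 2)
  Q 187.16.68.103: descend 101110110001000001000100 ; hops seen [H0] ; pick H0
  + 150.142.16.0/20 (H0) depth=20
  + 187.16.68.0/23 (H2) depth=23
  Q 215.41.68.61: descend 11010111001010010100010000111101 ; hops seen [H0,H1] ; pick H1
  + 215.0.0.0/9 (H1) depth=9
  + 128.0.0.0/2 (H2) depth=2
  + 0.0.0.0/0 (H2) depth=0
  + 150.142.22.214/32 (H1) depth=32
  + 72.41.32.0/20 (H2) depth=20
  Q 128.0.0.2: descend 100 ; hops seen [H2,H2] ; pick H2
  + 72.41.40.95/32 (H0) depth=32
  + 150.142.22.214/32 (H0) depth=32
  + 0.0.0.0/0 (H0) depth=0
  Q 215.0.90.42: descend 1101011100 ; hops seen [H0,H1] ; pick H1
  Q 150.142.0.2: descend 1001011010001110000 ; hops seen [H0,H2,H1] ; pick H1
  + 187.16.64.0/20 (H0) depth=20
  + 215.41.0.0/16 (H1) depth=16
  Q 215.41.68.61: descend 11010111001010010100010000111101 ; hops seen [H0,H1,H1,H0,H1] ; pick H1
  + 215.32.0.0/12 (H0) depth=12
  + 0.0.0.0/0 (H1) depth=0
  Q 67.77.96.62: descend 0100 ; hops seen [H1] ; pick H1
  + 215.41.0.0/17 (H0) depth=17
  del 150.142.22.214/32 (clear depth 32)
  + 187.16.68.245/32 (H2) depth=32
  Q 187.16.64.8: descend 101110110001000001000 ; hops seen [H1,H2,H0] ; pick H0
  + 215.41.0.0/16 (H2) depth=16
  Q 150.142.20.29: descend 1001011010001110000101 ; hops seen [H1,H2,H1,H0] ; pick H0
  + 187.16.64.0/20 (H2) depth=20
  Q 187.16.68.245: descend 10111011000100000100010011110101 ; hops seen [H1,H2,H2,H2,H0,H2] ; pick H2

== LOOKUPS ==
["H0","H1","H2","H1","H1","H1","H1","H0","H0","H2"]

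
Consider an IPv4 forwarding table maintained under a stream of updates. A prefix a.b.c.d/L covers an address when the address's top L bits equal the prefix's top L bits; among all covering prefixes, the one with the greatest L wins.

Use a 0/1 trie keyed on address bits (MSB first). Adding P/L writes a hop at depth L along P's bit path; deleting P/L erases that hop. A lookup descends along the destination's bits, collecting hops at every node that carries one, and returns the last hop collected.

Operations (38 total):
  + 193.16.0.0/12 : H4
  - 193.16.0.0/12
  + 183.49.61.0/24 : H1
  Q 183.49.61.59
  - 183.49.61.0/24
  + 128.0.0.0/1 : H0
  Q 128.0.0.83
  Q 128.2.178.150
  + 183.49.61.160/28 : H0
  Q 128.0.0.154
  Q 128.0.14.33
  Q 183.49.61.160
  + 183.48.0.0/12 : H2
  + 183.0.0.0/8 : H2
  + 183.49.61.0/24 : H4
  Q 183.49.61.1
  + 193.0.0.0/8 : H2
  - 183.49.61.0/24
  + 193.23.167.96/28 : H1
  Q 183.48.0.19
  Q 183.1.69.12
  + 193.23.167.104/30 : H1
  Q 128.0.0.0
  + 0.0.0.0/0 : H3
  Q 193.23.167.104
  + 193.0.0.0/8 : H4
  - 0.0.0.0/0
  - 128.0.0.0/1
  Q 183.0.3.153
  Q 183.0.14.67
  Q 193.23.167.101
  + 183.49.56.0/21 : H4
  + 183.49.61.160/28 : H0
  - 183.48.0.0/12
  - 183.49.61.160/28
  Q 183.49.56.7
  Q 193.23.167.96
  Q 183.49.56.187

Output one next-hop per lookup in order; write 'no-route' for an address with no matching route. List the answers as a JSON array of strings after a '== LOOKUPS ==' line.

Trace:
  + 193.16.0.0/12 (H4) depth=12
  del 193.16.0.0/12 (clear depth 12)
  + 183.49.61.0/24 (H1) depth=24
  ? 183.49.61.59  path d0:-→d1:-→d2:-→d3:-→d4:-→d5:-→d6:-→d7:-→d8:-→d9:-→d10:-→d11:-→d12:-→d13:-→d14:-→d15:-→d16:-→d17:-→d18:-→d19:-→d20:-→d21:-→d22:-→d23:-→d24:H1  best=H1
  del 183.49.61.0/24 (clear depth 24)
  + 128.0.0.0/1 (H0) depth=1
  ? 128.0.0.83  path d0:-→d1:H0→d2:-  best=H0
  ? 128.2.178.150  path d0:-→d1:H0→d2:-  best=H0
  + 183.49.61.160/28 (H0) depth=28
  ? 128.0.0.154  path d0:-→d1:H0→d2:-  best=H0
  ? 128.0.14.33  path d0:-→d1:H0→d2:-  best=H0
  ? 183.49.61.160  path d0:-→d1:H0→d2:-→d3:-→d4:-→d5:-→d6:-→d7:-→d8:-→d9:-→d10:-→d11:-→d12:-→d13:-→d14:-→d15:-→d16:-→d17:-→d18:-→d19:-→d20:-→d21:-→d22:-→d23:-→d24:-→d25:-→d26:-→d27:-→d28:H0  best=H0
  + 183.48.0.0/12 (H2) depth=12
  + 183.0.0.0/8 (H2) depth=8
  + 183.49.61.0/24 (H4) depth=24
  ? 183.49.61.1  path d0:-→d1:H0→d2:-→d3:-→d4:-→d5:-→d6:-→d7:-→d8:H2→d9:-→d10:-→d11:-→d12:H2→d13:-→d14:-→d15:-→d16:-→d17:-→d18:-→d19:-→d20:-→d21:-→d22:-→d23:-→d24:H4  best=H4
  + 193.0.0.0/8 (H2) depth=8
  del 183.49.61.0/24 (clear depth 24)
  + 193.23.167.96/28 (H1) depth=28
  ? 183.48.0.19  path d0:-→d1:H0→d2:-→d3:-→d4:-→d5:-→d6:-→d7:-→d8:H2→d9:-→d10:-→d11:-→d12:H2→d13:-→d14:-→d15:-  best=H2
  ? 183.1.69.12  path d0:-→d1:H0→d2:-→d3:-→d4:-→d5:-→d6:-→d7:-→d8:H2→d9:-→d10:-  best=H2
  + 193.23.167.104/30 (H1) depth=30
  ? 128.0.0.0  path d0:-→d1:H0→d2:-  best=H0
  + 0.0.0.0/0 (H3) depth=0
  ? 193.23.167.104  path d0:H3→d1:H0→d2:-→d3:-→d4:-→d5:-→d6:-→d7:-→d8:H2→d9:-→d10:-→d11:-→d12:-→d13:-→d14:-→d15:-→d16:-→d17:-→d18:-→d19:-→d20:-→d21:-→d22:-→d23:-→d24:-→d25:-→d26:-→d27:-→d28:H1→d29:-→d30:H1  best=H1
  + 193.0.0.0/8 (H4) depth=8
  del 0.0.0.0/0 (clear depth 0)
  del 128.0.0.0/1 (clear depth 1)
  ? 183.0.3.153  path d0:-→d1:-→d2:-→d3:-→d4:-→d5:-→d6:-→d7:-→d8:H2→d9:-→d10:-  best=H2
  ? 183.0.14.67  path d0:-→d1:-→d2:-→d3:-→d4:-→d5:-→d6:-→d7:-→d8:H2→d9:-→d10:-  best=H2
  ? 193.23.167.101  path d0:-→d1:-→d2:-→d3:-→d4:-→d5:-→d6:-→d7:-→d8:H4→d9:-→d10:-→d11:-→d12:-→d13:-→d14:-→d15:-→d16:-→d17:-→d18:-→d19:-→d20:-→d21:-→d22:-→d23:-→d24:-→d25:-→d26:-→d27:-→d28:H1  best=H1
  + 183.49.56.0/21 (H4) depth=21
  + 183.49.61.160/28 (H0) depth=28
  del 183.48.0.0/12 (clear depth 12)
  del 183.49.61.160/28 (clear depth 28)
  ? 183.49.56.7  path d0:-→d1:-→d2:-→d3:-→d4:-→d5:-→d6:-→d7:-→d8:H2→d9:-→d10:-→d11:-→d12:-→d13:-→d14:-→d15:-→d16:-→d17:-→d18:-→d19:-→d20:-→d21:H4  best=H4
  ? 193.23.167.96  path d0:-→d1:-→d2:-→d3:-→d4:-→d5:-→d6:-→d7:-→d8:H4→d9:-→d10:-→d11:-→d12:-→d13:-→d14:-→d15:-→d16:-→d17:-→d18:-→d19:-→d20:-→d21:-→d22:-→d23:-→d24:-→d25:-→d26:-→d27:-→d28:H1  best=H1
  ? 183.49.56.187  path d0:-→d1:-→d2:-→d3:-→d4:-→d5:-→d6:-→d7:-→d8:H2→d9:-→d10:-→d11:-→d12:-→d13:-→d14:-→d15:-→d16:-→d17:-→d18:-→d19:-→d20:-→d21:H4  best=H4

== LOOKUPS ==
["H1","H0","H0","H0","H0","H0","H4","H2","H2","H0","H1","H2","H2","H1","H4","H1","H4"]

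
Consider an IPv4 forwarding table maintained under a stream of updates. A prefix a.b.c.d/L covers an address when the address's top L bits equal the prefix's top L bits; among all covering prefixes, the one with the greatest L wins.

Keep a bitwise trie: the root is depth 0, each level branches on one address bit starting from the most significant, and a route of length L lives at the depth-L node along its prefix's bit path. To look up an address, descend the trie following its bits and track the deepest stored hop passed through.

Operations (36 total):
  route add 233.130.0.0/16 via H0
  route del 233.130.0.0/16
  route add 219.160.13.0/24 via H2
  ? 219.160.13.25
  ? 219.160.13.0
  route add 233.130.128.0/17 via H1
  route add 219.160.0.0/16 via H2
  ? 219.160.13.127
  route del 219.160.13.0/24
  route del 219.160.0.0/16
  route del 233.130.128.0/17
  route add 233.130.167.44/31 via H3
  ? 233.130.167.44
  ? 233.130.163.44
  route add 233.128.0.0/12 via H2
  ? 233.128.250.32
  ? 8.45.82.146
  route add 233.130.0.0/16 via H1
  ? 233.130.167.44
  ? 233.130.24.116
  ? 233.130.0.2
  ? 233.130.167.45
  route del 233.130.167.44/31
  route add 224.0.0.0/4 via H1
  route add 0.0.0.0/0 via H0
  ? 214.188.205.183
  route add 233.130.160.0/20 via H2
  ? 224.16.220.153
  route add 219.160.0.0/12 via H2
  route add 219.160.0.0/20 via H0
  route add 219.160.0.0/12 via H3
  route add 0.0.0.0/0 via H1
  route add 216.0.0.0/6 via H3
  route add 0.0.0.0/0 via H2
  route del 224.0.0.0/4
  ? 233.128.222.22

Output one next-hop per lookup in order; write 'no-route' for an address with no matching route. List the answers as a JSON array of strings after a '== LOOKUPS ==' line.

Apply in order:
  add 233.130.0.0/16 -> H0 at depth 16
  - 233.130.0.0/16 clear@16
  add 219.160.13.0/24 -> H2 at depth 24
  lookup 219.160.13.25: bits 110110111010000000001101 walk d0:-→d1:-→d2:-→d3:-→d4:-→d5:-→d6:-→d7:-→d8:-→d9:-→d10:-→d11:-→d12:-→d13:-→d14:-→d15:-→d16:-→d17:-→d18:-→d19:-→d20:-→d21:-→d22:-→d23:-→d24:H2 -> H2
  lookup 219.160.13.0: bits 110110111010000000001101 walk d0:-→d1:-→d2:-→d3:-→d4:-→d5:-→d6:-→d7:-→d8:-→d9:-→d10:-→d11:-→d12:-→d13:-→d14:-→d15:-→d16:-→d17:-→d18:-→d19:-→d20:-→d21:-→d22:-→d23:-→d24:H2 -> H2
  add 233.130.128.0/17 -> H1 at depth 17
  add 219.160.0.0/16 -> H2 at depth 16
  lookup 219.160.13.127: bits 110110111010000000001101 walk d0:-→d1:-→d2:-→d3:-→d4:-→d5:-→d6:-→d7:-→d8:-→d9:-→d10:-→d11:-→d12:-→d13:-→d14:-→d15:-→d16:H2→d17:-→d18:-→d19:-→d20:-→d21:-→d22:-→d23:-→d24:H2 -> H2
  - 219.160.13.0/24 clear@24
  - 219.160.0.0/16 clear@16
  - 233.130.128.0/17 clear@17
  add 233.130.167.44/31 -> H3 at depth 31
  lookup 233.130.167.44: bits 1110100110000010101001110010110 walk d0:-→d1:-→d2:-→d3:-→d4:-→d5:-→d6:-→d7:-→d8:-→d9:-→d10:-→d11:-→d12:-→d13:-→d14:-→d15:-→d16:-→d17:-→d18:-→d19:-→d20:-→d21:-→d22:-→d23:-→d24:-→d25:-→d26:-→d27:-→d28:-→d29:-→d30:-→d31:H3 -> H3
  lookup 233.130.163.44: bits 111010011000001010100 walk d0:-→d1:-→d2:-→d3:-→d4:-→d5:-→d6:-→d7:-→d8:-→d9:-→d10:-→d11:-→d12:-→d13:-→d14:-→d15:-→d16:-→d17:-→d18:-→d19:-→d20:-→d21:- -> no-route
  add 233.128.0.0/12 -> H2 at depth 12
  lookup 233.128.250.32: bits 11101001100000 walk d0:-→d1:-→d2:-→d3:-→d4:-→d5:-→d6:-→d7:-→d8:-→d9:-→d10:-→d11:-→d12:H2→d13:-→d14:- -> H2
  lookup 8.45.82.146: bits ε walk d0:- -> no-route
  add 233.130.0.0/16 -> H1 at depth 16
  lookup 233.130.167.44: bits 1110100110000010101001110010110 walk d0:-→d1:-→d2:-→d3:-→d4:-→d5:-→d6:-→d7:-→d8:-→d9:-→d10:-→d11:-→d12:H2→d13:-→d14:-→d15:-→d16:H1→d17:-→d18:-→d19:-→d20:-→d21:-→d22:-→d23:-→d24:-→d25:-→d26:-→d27:-→d28:-→d29:-→d30:-→d31:H3 -> H3
  lookup 233.130.24.116: bits 1110100110000010 walk d0:-→d1:-→d2:-→d3:-→d4:-→d5:-→d6:-→d7:-→d8:-→d9:-→d10:-→d11:-→d12:H2→d13:-→d14:-→d15:-→d16:H1 -> H1
  lookup 233.130.0.2: bits 1110100110000010 walk d0:-→d1:-→d2:-→d3:-→d4:-→d5:-→d6:-→d7:-→d8:-→d9:-→d10:-→d11:-→d12:H2→d13:-→d14:-→d15:-→d16:H1 -> H1
  lookup 233.130.167.45: bits 1110100110000010101001110010110 walk d0:-→d1:-→d2:-→d3:-→d4:-→d5:-→d6:-→d7:-→d8:-→d9:-→d10:-→d11:-→d12:H2→d13:-→d14:-→d15:-→d16:H1→d17:-→d18:-→d19:-→d20:-→d21:-→d22:-→d23:-→d24:-→d25:-→d26:-→d27:-→d28:-→d29:-→d30:-→d31:H3 -> H3
  - 233.130.167.44/31 clear@31
  add 224.0.0.0/4 -> H1 at depth 4
  add 0.0.0.0/0 -> H0 at depth 0
  lookup 214.188.205.183: bits 1101 walk d0:H0→d1:-→d2:-→d3:-→d4:- -> H0
  add 233.130.160.0/20 -> H2 at depth 20
  lookup 224.16.220.153: bits 1110 walk d0:H0→d1:-→d2:-→d3:-→d4:H1 -> H1
  add 219.160.0.0/12 -> H2 at depth 12
  add 219.160.0.0/20 -> H0 at depth 20
  add 219.160.0.0/12 -> H3 at depth 12
  add 0.0.0.0/0 -> H1 at depth 0
  add 216.0.0.0/6 -> H3 at depth 6
  add 0.0.0.0/0 -> H2 at depth 0
  - 224.0.0.0/4 clear@4
  lookup 233.128.222.22: bits 11101001100000 walk d0:H2→d1:-→d2:-→d3:-→d4:-→d5:-→d6:-→d7:-→d8:-→d9:-→d10:-→d11:-→d12:H2→d13:-→d14:- -> H2

== LOOKUPS ==
["H2","H2","H2","H3","no-route","H2","no-route","H3","H1","H1","H3","H0","H1","H2"]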